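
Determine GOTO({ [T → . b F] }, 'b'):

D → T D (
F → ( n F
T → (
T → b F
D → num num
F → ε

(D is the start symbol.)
{ [F → . ( n F], [F → .], [T → b . F] }

GOTO(I, 'b') = CLOSURE({ [A → αX.β] : [A → α.Xβ] ∈ I, X = 'b' })

Items with dot before 'b', with the dot advanced:
  [T → . b F] → [T → b . F]
Closure of the advanced items:
  [T → b . F] has the dot before F: add [F → . ( n F], [F → .]

GOTO = { [F → . ( n F], [F → .], [T → b . F] }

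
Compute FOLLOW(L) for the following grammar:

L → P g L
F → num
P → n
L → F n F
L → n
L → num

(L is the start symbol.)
{ $ }

To compute FOLLOW(L), find every occurrence of L on a right-hand side N → α L β: add FIRST(β) \ {ε}, and if β is empty or nullable also add FOLLOW(N). Iterate to a fixed point.

L is the start symbol, so $ ∈ FOLLOW(L).
In L → P g L: L is at the end; this adds FOLLOW(L) to itself — nothing new

Taking the union: FOLLOW(L) = { $ }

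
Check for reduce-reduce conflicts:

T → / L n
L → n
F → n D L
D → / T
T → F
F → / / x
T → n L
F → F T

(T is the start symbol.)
A reduce-reduce conflict occurs when an LR(0) state has two complete items [A → α .] and [B → β .] — both call for a reduction, and with no lookahead the parser cannot choose between them.

Augment with T' → T and build the canonical LR(0) collection (I0 = CLOSURE({[T' → . T]}), then GOTO on every symbol after a dot until no new states appear). It has 16 states:
  I0: { [F → . / / x], [F → . F T], [F → . n D L], [T → . / L n], [T → . F], [T → . n L], [T' → . T] }  — shift
  I1: { [F → / . / x], [L → . n], [T → / . L n] }  — shift
  I2: { [F → . / / x], [F → . F T], [F → . n D L], [F → F . T], [T → . / L n], [T → . F], [T → . n L], [T → F .] }  — shift, reduce
  I3: { [T' → T .] }  — accept
  I4: { [D → . / T], [F → n . D L], [L → . n], [T → n . L] }  — shift
  I5: { [D → / . T], [F → . / / x], [F → . F T], [F → . n D L], [T → . / L n], [T → . F], [T → . n L] }  — shift
  I6: { [F → n D . L], [L → . n] }  — shift
  I7: { [T → n L .] }  — reduce
  I8: { [L → n .] }  — reduce
  I9: { [F → n D L .] }  — reduce
  I10: { [D → / T .] }  — reduce
  I11: { [F → F T .] }  — reduce
  I12: { [F → / / . x] }  — shift
  I13: { [T → / L . n] }  — shift
  I14: { [T → / L n .] }  — reduce
  I15: { [F → / / x .] }  — reduce

No state contains more than one complete item.

Answer: No reduce-reduce conflicts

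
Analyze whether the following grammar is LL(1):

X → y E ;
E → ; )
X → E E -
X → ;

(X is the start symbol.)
A grammar is LL(1) if for each non-terminal N with multiple productions, the predict sets of those productions are pairwise disjoint, where PREDICT(N → α) = (FIRST(α) \ {ε}) ∪ (FOLLOW(N) if α ⇒* ε).

Relevant sets:
  FIRST(E) = { ';' }

For X:
  PREDICT(X → y E ';') = { 'y' }
  PREDICT(X → E E '-') = { ';' }
  PREDICT(X → ';') = { ';' }
E has a single production, so nothing to check there.

Conflict found: Predict set conflict for X: { ';' }
The grammar is NOT LL(1).

Answer: No. Predict set conflict for X: { ';' }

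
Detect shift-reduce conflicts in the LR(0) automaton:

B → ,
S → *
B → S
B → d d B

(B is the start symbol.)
Augment with B' → B and build the canonical LR(0) collection (I0 = CLOSURE({[B' → . B]}), then GOTO on every symbol after a dot until no new states appear). It has 8 states:
  I0: { [B → . ,], [B → . S], [B → . d d B], [B' → . B], [S → . *] }  — shift
  I1: { [S → * .] }  — reduce
  I2: { [B → , .] }  — reduce
  I3: { [B' → B .] }  — accept
  I4: { [B → S .] }  — reduce
  I5: { [B → d . d B] }  — shift
  I6: { [B → . ,], [B → . S], [B → . d d B], [B → d d . B], [S → . *] }  — shift
  I7: { [B → d d B .] }  — reduce

No state contains both a complete item and a shift item.

Answer: No shift-reduce conflicts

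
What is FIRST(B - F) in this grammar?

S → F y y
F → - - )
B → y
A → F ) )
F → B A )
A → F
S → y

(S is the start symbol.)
FIRST sets of the non-terminals involved (from the grammar, by fixed-point iteration):
  FIRST(B) = { 'y' }

To compute FIRST(B - F), process the symbols left to right:
Symbol B is a non-terminal. Add FIRST(B) \ {ε} = { 'y' }
B is not nullable (ε ∉ FIRST(B)), so stop here.
FIRST(B - F) = { 'y' }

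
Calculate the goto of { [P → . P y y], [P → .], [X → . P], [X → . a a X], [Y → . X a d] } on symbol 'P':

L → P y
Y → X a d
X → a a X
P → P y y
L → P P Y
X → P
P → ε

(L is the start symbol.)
GOTO(I, 'P') = CLOSURE({ [A → αX.β] : [A → α.Xβ] ∈ I, X = 'P' })

Items with dot before 'P', with the dot advanced:
  [P → . P y y] → [P → P . y y]
  [X → . P] → [X → P .]
Closure adds nothing (no advanced item has the dot before a non-terminal).

GOTO = { [P → P . y y], [X → P .] }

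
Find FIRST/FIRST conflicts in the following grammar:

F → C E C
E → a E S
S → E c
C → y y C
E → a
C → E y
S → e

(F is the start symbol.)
FIRST sets of the non-terminals at (or reachable through a nullable prefix from) the front of some alternative:
  FIRST(E) = { 'a' }

Productions for E:
  E → a E S: FIRST = { 'a' }
  E → a: FIRST = { 'a' }
Productions for S:
  S → E c: FIRST = { 'a' }
  S → e: FIRST = { 'e' }
Productions for C:
  C → y y C: FIRST = { 'y' }
  C → E y: FIRST = { 'a' }
F has only one production, so no FIRST/FIRST conflict is possible there.

Conflict for E: E → a E S and E → a
  Overlap: { 'a' }

Answer: Yes. E → a E S / E → a on { 'a' }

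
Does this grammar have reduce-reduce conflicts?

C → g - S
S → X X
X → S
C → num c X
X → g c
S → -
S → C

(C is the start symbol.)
Yes — I12: [C → g - S .] vs [X → S .]

A reduce-reduce conflict occurs when an LR(0) state has two complete items [A → α .] and [B → β .] — both call for a reduction, and with no lookahead the parser cannot choose between them.

Augment with C' → C and build the canonical LR(0) collection (I0 = CLOSURE({[C' → . C]}), then GOTO on every symbol after a dot until no new states appear). It has 15 states:
  I0: { [C → . g - S], [C → . num c X], [C' → . C] }  — shift
  I1: { [C' → C .] }  — accept
  I2: { [C → g . - S] }  — shift
  I3: { [C → num . c X] }  — shift
  I4: { [C → . g - S], [C → . num c X], [C → num c . X], [S → . -], [S → . C], [S → . X X], [X → . S], [X → . g c] }  — shift
  I5: { [S → - .] }  — reduce
  I6: { [S → C .] }  — reduce
  I7: { [X → S .] }  — reduce
  I8: { [C → . g - S], [C → . num c X], [C → num c X .], [S → . -], [S → . C], [S → . X X], [S → X . X], [X → . S], [X → . g c] }  — shift, reduce
  I9: { [C → g . - S], [X → g . c] }  — shift
  I10: { [C → . g - S], [C → . num c X], [C → g - . S], [S → . -], [S → . C], [S → . X X], [X → . S], [X → . g c] }  — shift
  I11: { [X → g c .] }  — reduce
  I12: { [C → g - S .], [X → S .] }  — 2 reduces
  I13: { [C → . g - S], [C → . num c X], [S → . -], [S → . C], [S → . X X], [S → X . X], [X → . S], [X → . g c] }  — shift
  I14: { [C → . g - S], [C → . num c X], [S → . -], [S → . C], [S → . X X], [S → X . X], [S → X X .], [X → . S], [X → . g c] }  — shift, reduce

I12 contains complete items [C → g - S .], [X → S .] — reduce-reduce conflict.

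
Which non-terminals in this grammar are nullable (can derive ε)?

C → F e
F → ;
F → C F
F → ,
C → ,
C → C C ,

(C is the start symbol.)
A non-terminal is nullable if it can derive ε (the empty string): either it has an ε-production, or it has a production whose right-hand side consists entirely of nullable non-terminals.

There are no ε-productions, so no non-terminal can derive ε.
No non-terminals are nullable.

Answer: None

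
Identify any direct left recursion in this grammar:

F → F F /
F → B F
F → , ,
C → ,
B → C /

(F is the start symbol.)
F → F F /: LEFT RECURSIVE (starts with F)
F → B F: starts with B
F → , ,: starts with ','
C → ,: starts with ','
B → C /: starts with C

The grammar has direct left recursion on: F.

Answer: Yes, F is left-recursive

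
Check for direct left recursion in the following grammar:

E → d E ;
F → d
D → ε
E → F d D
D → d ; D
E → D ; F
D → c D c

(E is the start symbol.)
No direct left recursion

Direct left recursion occurs when N → N α for some non-terminal N (the right-hand side begins with the left-hand side itself).

E → d E ;: starts with d
F → d: starts with d
D → ε: starts with ε
E → F d D: starts with F
D → d ; D: starts with d
E → D ; F: starts with D
D → c D c: starts with c

No direct left recursion found.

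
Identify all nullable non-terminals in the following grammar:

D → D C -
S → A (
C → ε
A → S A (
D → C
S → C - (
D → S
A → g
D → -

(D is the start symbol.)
ε-productions: C → ε
So C is immediately nullable.
D → C: every symbol on the right is nullable, so D is nullable too.
No further non-terminal can be added: every production for the remaining non-terminals contains a terminal or a non-nullable non-terminal.
Nullable = { 'C', 'D' }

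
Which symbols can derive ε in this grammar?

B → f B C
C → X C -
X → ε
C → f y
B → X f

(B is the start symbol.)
A non-terminal is nullable if it can derive ε (the empty string): either it has an ε-production, or it has a production whose right-hand side consists entirely of nullable non-terminals.

ε-productions: X → ε
So X is immediately nullable.
No further non-terminal can be added: every production for the remaining non-terminals contains a terminal or a non-nullable non-terminal.
Nullable = { 'X' }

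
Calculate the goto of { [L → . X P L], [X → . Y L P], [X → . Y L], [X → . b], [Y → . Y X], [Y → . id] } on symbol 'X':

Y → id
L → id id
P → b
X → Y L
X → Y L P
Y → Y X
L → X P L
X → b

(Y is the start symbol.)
{ [L → X . P L], [P → . b] }

GOTO(I, 'X') = CLOSURE({ [A → αX.β] : [A → α.Xβ] ∈ I, X = 'X' })

Items with dot before 'X', with the dot advanced:
  [L → . X P L] → [L → X . P L]
Closure of the advanced items:
  [L → X . P L] has the dot before P: add [P → . b]

GOTO = { [L → X . P L], [P → . b] }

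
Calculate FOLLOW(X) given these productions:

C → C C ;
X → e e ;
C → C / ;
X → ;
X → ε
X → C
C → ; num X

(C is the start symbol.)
{ $, '/', ';' }

To compute FOLLOW(X), find every occurrence of X on a right-hand side N → α X β: add FIRST(β) \ {ε}, and if β is empty or nullable also add FOLLOW(N). Iterate to a fixed point.

In C → ; num X: X is at the end, add FOLLOW(C)

The FOLLOW sets referred to above (computed the same way, to a fixed point):
  FOLLOW(C) = { $, '/', ';' }

Taking the union: FOLLOW(X) = { $, '/', ';' }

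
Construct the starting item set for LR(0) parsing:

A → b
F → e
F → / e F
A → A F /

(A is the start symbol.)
{ [A → . A F /], [A → . b], [A' → . A] }

First, augment the grammar with A' → A
I₀ = CLOSURE({ [A' → . A] }):
  [A' → . A] has the dot before A: add [A → . b], [A → . A F /]
No further items can be added.

I₀ = { [A → . A F /], [A → . b], [A' → . A] }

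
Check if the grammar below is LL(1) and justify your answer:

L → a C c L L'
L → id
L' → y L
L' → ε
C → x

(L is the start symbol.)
Relevant sets:
  FOLLOW(L') = { $, 'y' }

For L:
  PREDICT(L → a C c L L') = { 'a' }
  PREDICT(L → id) = { 'id' }
For L':
  PREDICT(L' → y L) = { 'y' }
  PREDICT(L' → ε) = { $, 'y' }
C has a single production, so nothing to check there.

Conflict found: Predict set conflict for L': { 'y' }
The grammar is NOT LL(1).

Answer: No. Predict set conflict for L': { 'y' }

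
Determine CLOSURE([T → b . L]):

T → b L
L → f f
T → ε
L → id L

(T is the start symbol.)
{ [L → . f f], [L → . id L], [T → b . L] }

Start with: [T → b . L]
  [T → b . L] has the dot before L: add [L → . f f], [L → . id L]
No further items can be added.

CLOSURE = { [L → . f f], [L → . id L], [T → b . L] }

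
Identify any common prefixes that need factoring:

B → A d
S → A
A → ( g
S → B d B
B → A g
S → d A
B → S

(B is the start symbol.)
Yes, B has productions with common prefix 'A'

Left-factoring is needed when two productions for the same non-terminal
share a common prefix on the right-hand side.

Productions for B:
  B → A d
  B → A g
  B → S
Productions for S:
  S → A
  S → B d B
  S → d A

Found common prefix 'A' in productions for B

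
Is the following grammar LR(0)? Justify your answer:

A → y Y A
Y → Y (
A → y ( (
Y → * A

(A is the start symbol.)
A grammar is LR(0) if no state in the canonical LR(0) collection has:
  - both a shift item (dot before a terminal) and a complete item (shift-reduce conflict), or
  - two or more complete items (reduce-reduce conflict; the accept item [A' → A .] counts as a complete item here).

Augment with A' → A and build the canonical LR(0) collection (I0 = CLOSURE({[A' → . A]}), then GOTO on every symbol after a dot until no new states appear). It has 10 states:
  I0: { [A → . y ( (], [A → . y Y A], [A' → . A] }  — shift
  I1: { [A' → A .] }  — accept
  I2: { [A → y . ( (], [A → y . Y A], [Y → . * A], [Y → . Y (] }  — shift
  I3: { [A → y ( . (] }  — shift
  I4: { [A → . y ( (], [A → . y Y A], [Y → * . A] }  — shift
  I5: { [A → . y ( (], [A → . y Y A], [A → y Y . A], [Y → Y . (] }  — shift
  I6: { [Y → Y ( .] }  — reduce
  I7: { [A → y Y A .] }  — reduce
  I8: { [Y → * A .] }  — reduce
  I9: { [A → y ( ( .] }  — reduce

Every state is either a pure shift/goto state or contains exactly one complete item and nothing to shift — no conflicts. The grammar is LR(0).

Answer: Yes, the grammar is LR(0)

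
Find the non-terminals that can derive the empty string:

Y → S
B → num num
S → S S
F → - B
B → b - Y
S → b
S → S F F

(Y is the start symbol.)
There are no ε-productions, so no non-terminal can derive ε.
No non-terminals are nullable.

Answer: None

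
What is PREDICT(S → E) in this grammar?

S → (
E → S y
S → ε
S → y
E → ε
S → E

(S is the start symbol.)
PREDICT(S → E) = (FIRST(RHS) \ {ε}) ∪ (FOLLOW(S) if ε ∈ FIRST(RHS), i.e. RHS ⇒* ε)
FIRST(E) = { '(', 'y', ε }
FIRST(E) = { '(', 'y', ε }
ε ∈ FIRST(E) (the right-hand side is nullable), so add FOLLOW(S) = { $, 'y' }
PREDICT(S → E) = { $, '(', 'y' }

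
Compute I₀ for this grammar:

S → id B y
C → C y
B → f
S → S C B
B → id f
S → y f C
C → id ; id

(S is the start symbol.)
First, augment the grammar with S' → S
I₀ = CLOSURE({ [S' → . S] }):
  [S' → . S] has the dot before S: add [S → . id B y], [S → . S C B], [S → . y f C]
No further items can be added.

I₀ = { [S → . S C B], [S → . id B y], [S → . y f C], [S' → . S] }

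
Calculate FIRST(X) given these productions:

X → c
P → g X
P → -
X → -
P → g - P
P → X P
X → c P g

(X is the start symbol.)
From X → c:
  - c is a terminal: add 'c' and stop
From X → -:
  - '-' is a terminal: add '-' and stop
From X → c P g:
  - c is a terminal: add 'c' and stop

Collecting: FIRST(X) = { '-', 'c' }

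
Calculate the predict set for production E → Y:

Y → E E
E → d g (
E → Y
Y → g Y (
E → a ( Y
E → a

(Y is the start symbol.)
{ 'a', 'd', 'g' }

PREDICT(E → Y) = (FIRST(RHS) \ {ε}) ∪ (FOLLOW(E) if ε ∈ FIRST(RHS), i.e. RHS ⇒* ε)
FIRST(Y) = { 'a', 'd', 'g' }
FIRST(Y) = { 'a', 'd', 'g' }
ε ∉ FIRST(Y), so FOLLOW(E) is not added.
PREDICT(E → Y) = { 'a', 'd', 'g' }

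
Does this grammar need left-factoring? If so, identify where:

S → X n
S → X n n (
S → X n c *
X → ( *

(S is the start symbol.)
Yes, S has productions with common prefix 'X n'

Left-factoring is needed when two productions for the same non-terminal
share a common prefix on the right-hand side.

Productions for S:
  S → X n
  S → X n n (
  S → X n c *

Found common prefix 'X n' in productions for S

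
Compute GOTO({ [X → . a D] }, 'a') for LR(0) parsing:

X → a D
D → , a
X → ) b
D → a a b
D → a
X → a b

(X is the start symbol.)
GOTO(I, 'a') = CLOSURE({ [A → αX.β] : [A → α.Xβ] ∈ I, X = 'a' })

Items with dot before 'a', with the dot advanced:
  [X → . a D] → [X → a . D]
Closure of the advanced items:
  [X → a . D] has the dot before D: add [D → . , a], [D → . a a b], [D → . a]

GOTO = { [D → . , a], [D → . a a b], [D → . a], [X → a . D] }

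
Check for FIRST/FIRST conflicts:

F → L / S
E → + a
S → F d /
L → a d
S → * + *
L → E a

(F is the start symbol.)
FIRST sets of the non-terminals at (or reachable through a nullable prefix from) the front of some alternative:
  FIRST(F) = { '+', 'a' }
  FIRST(E) = { '+' }

Productions for S:
  S → F d /: FIRST = { '+', 'a' }
  S → * + *: FIRST = { '*' }
Productions for L:
  L → a d: FIRST = { 'a' }
  L → E a: FIRST = { '+' }
F, E have only one production, so no FIRST/FIRST conflict is possible there.

All alternatives of each non-terminal have pairwise disjoint FIRST sets.

Answer: No FIRST/FIRST conflicts.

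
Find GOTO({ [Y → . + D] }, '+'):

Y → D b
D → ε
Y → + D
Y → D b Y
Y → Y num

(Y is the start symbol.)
GOTO(I, '+') = CLOSURE({ [A → αX.β] : [A → α.Xβ] ∈ I, X = '+' })

Items with dot before '+', with the dot advanced:
  [Y → . + D] → [Y → + . D]
Closure of the advanced items:
  [Y → + . D] has the dot before D: add [D → .]

GOTO = { [D → .], [Y → + . D] }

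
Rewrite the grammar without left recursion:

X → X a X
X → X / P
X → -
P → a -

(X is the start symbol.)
X is directly left-recursive. The standard transformation for
  A → A α₁ | ... | A α_m | β₁ | ... | β_n
is
  A  → β₁ A' | ... | β_n A'
  A' → α₁ A' | ... | α_m A' | ε

X → - becomes X → - X'
X → X a X becomes X' → a X X'
X → X / P becomes X' → / P X'
Add X' → ε

Productions for other non-terminals are unchanged:
  P → a -

Resulting grammar:
X → - X'
X' → a X X'
X' → / P X'
X' → ε
P → a -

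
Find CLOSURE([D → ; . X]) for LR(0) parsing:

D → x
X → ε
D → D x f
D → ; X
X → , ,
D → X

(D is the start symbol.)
{ [D → ; . X], [X → . , ,], [X → .] }

To compute CLOSURE, for each item [A → α.Bβ] where B is a non-terminal, add [B → .γ] for all productions B → γ; repeat for the newly added items until nothing changes.

Start with: [D → ; . X]
  [D → ; . X] has the dot before X: add [X → .], [X → . , ,]
No further items can be added.

CLOSURE = { [D → ; . X], [X → . , ,], [X → .] }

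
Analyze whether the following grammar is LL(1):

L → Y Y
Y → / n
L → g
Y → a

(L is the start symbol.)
Yes, the grammar is LL(1).

Relevant sets:
  FIRST(Y) = { '/', 'a' }

For L:
  PREDICT(L → Y Y) = { '/', 'a' }
  PREDICT(L → g) = { 'g' }
For Y:
  PREDICT(Y → '/' n) = { '/' }
  PREDICT(Y → a) = { 'a' }

All predict sets are disjoint. The grammar IS LL(1).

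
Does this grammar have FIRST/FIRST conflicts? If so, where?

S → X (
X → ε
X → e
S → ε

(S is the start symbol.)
No FIRST/FIRST conflicts.

A FIRST/FIRST conflict occurs when two productions N → α and N → β for the same non-terminal have FIRST(α) ∩ FIRST(β) ≠ ∅ (with ε ∈ FIRST of a nullable right-hand side, so two nullable alternatives also conflict).

FIRST sets of the non-terminals at (or reachable through a nullable prefix from) the front of some alternative:
  FIRST(X) = { 'e', ε }

Productions for S:
  S → X (: FIRST = { '(', 'e' }
  S → ε: FIRST = { ε }
Productions for X:
  X → ε: FIRST = { ε }
  X → e: FIRST = { 'e' }

All alternatives of each non-terminal have pairwise disjoint FIRST sets.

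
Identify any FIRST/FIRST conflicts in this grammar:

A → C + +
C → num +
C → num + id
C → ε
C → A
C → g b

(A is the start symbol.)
FIRST sets of the non-terminals at (or reachable through a nullable prefix from) the front of some alternative:
  FIRST(A) = { '+', 'g', 'num' }

Productions for C:
  C → num +: FIRST = { 'num' }
  C → num + id: FIRST = { 'num' }
  C → ε: FIRST = { ε }
  C → A: FIRST = { '+', 'g', 'num' }
  C → g b: FIRST = { 'g' }
A has only one production, so no FIRST/FIRST conflict is possible there.

Conflict for C: C → num + and C → num + id
  Overlap: { 'num' }
Conflict for C: C → num + and C → A
  Overlap: { 'num' }
Conflict for C: C → num + id and C → A
  Overlap: { 'num' }
Conflict for C: C → A and C → g b
  Overlap: { 'g' }

Answer: Yes. C → num '+' / C → num '+' id on { 'num' }; C → num '+' / C → A on { 'num' }; C → num '+' id / C → A on { 'num' }; C → A / C → g b on { 'g' }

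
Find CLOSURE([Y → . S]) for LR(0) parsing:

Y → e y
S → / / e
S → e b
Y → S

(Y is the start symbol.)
{ [S → . / / e], [S → . e b], [Y → . S] }

To compute CLOSURE, for each item [A → α.Bβ] where B is a non-terminal, add [B → .γ] for all productions B → γ; repeat for the newly added items until nothing changes.

Start with: [Y → . S]
  [Y → . S] has the dot before S: add [S → . / / e], [S → . e b]
No further items can be added.

CLOSURE = { [S → . / / e], [S → . e b], [Y → . S] }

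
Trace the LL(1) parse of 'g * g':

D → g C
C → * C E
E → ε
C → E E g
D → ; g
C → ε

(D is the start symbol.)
LL(1) parsing maintains a stack (initially the start symbol over $) and the input. At each step: if the stack top is a terminal, match it against the current input token; if it is a non-terminal N, replace it with the RHS of M[N, lookahead] (the unique production whose predict set contains the lookahead).

Stack is shown with the top on the left.

Stack      Input    Action
--------------------------
D $        g * g $  output D → g C
g C $      g * g $  match 'g'
C $        * g $    output C → * C E
* C E $    * g $    match '*'
C E $      g $      output C → E E g
E E g E $  g $      output E → ε
E g E $    g $      output E → ε
g E $      g $      match 'g'
E $        $        output E → ε
$          $        accept

The string is accepted.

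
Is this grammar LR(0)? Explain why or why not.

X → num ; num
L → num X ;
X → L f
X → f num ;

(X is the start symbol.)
Yes, the grammar is LR(0)

A grammar is LR(0) if no state in the canonical LR(0) collection has:
  - both a shift item (dot before a terminal) and a complete item (shift-reduce conflict), or
  - two or more complete items (reduce-reduce conflict; the accept item [X' → X .] counts as a complete item here).

Augment with X' → X and build the canonical LR(0) collection (I0 = CLOSURE({[X' → . X]}), then GOTO on every symbol after a dot until no new states appear). It has 12 states:
  I0: { [L → . num X ;], [X → . L f], [X → . f num ;], [X → . num ; num], [X' → . X] }  — shift
  I1: { [X → L . f] }  — shift
  I2: { [X' → X .] }  — accept
  I3: { [X → f . num ;] }  — shift
  I4: { [L → . num X ;], [L → num . X ;], [X → . L f], [X → . f num ;], [X → . num ; num], [X → num . ; num] }  — shift
  I5: { [X → num ; . num] }  — shift
  I6: { [L → num X . ;] }  — shift
  I7: { [L → num X ; .] }  — reduce
  I8: { [X → num ; num .] }  — reduce
  I9: { [X → f num . ;] }  — shift
  I10: { [X → f num ; .] }  — reduce
  I11: { [X → L f .] }  — reduce

Every state is either a pure shift/goto state or contains exactly one complete item and nothing to shift — no conflicts. The grammar is LR(0).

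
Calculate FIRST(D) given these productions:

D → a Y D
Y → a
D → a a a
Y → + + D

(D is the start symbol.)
To compute FIRST(D), examine every production with D on the left-hand side, reading each right-hand side left to right until a non-nullable symbol is reached.

From D → a Y D:
  - a is a terminal: add 'a' and stop
From D → a a a:
  - a is a terminal: add 'a' and stop

Collecting: FIRST(D) = { 'a' }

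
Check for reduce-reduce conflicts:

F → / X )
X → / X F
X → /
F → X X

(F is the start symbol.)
Augment with F' → F and build the canonical LR(0) collection (I0 = CLOSURE({[F' → . F]}), then GOTO on every symbol after a dot until no new states appear). It has 10 states:
  I0: { [F → . / X )], [F → . X X], [F' → . F], [X → . / X F], [X → . /] }  — shift
  I1: { [F → / . X )], [X → . / X F], [X → . /], [X → / . X F], [X → / .] }  — shift, reduce
  I2: { [F' → F .] }  — accept
  I3: { [F → X . X], [X → . / X F], [X → . /] }  — shift
  I4: { [X → . / X F], [X → . /], [X → / . X F], [X → / .] }  — shift, reduce
  I5: { [F → X X .] }  — reduce
  I6: { [F → . / X )], [F → . X X], [X → . / X F], [X → . /], [X → / X . F] }  — shift
  I7: { [X → / X F .] }  — reduce
  I8: { [F → . / X )], [F → . X X], [F → / X . )], [X → . / X F], [X → . /], [X → / X . F] }  — shift
  I9: { [F → / X ) .] }  — reduce

No state contains more than one complete item.

Answer: No reduce-reduce conflicts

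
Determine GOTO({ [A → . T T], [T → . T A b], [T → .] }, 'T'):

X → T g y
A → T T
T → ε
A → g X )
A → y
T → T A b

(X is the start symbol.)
GOTO(I, 'T') = CLOSURE({ [A → αX.β] : [A → α.Xβ] ∈ I, X = 'T' })

Items with dot before 'T', with the dot advanced:
  [A → . T T] → [A → T . T]
  [T → . T A b] → [T → T . A b]
Closure of the advanced items:
  [A → T . T] has the dot before T: add [T → .], [T → . T A b]
  [T → T . A b] has the dot before A: add [A → . T T], [A → . g X )], [A → . y]

GOTO = { [A → . T T], [A → . g X )], [A → . y], [A → T . T], [T → . T A b], [T → .], [T → T . A b] }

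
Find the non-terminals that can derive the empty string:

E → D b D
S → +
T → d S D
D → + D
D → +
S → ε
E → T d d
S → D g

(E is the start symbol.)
{ 'S' }

A non-terminal is nullable if it can derive ε (the empty string): either it has an ε-production, or it has a production whose right-hand side consists entirely of nullable non-terminals.

ε-productions: S → ε
So S is immediately nullable.
No further non-terminal can be added: every production for the remaining non-terminals contains a terminal or a non-nullable non-terminal.
Nullable = { 'S' }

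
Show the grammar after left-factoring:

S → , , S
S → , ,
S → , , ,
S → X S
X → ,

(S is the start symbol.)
Left-factoring transforms A → αβ₁ | αβ₂ into A → αA' and A' → β₁ | β₂
(α is the longest common prefix among the alternatives). Repeat until
no nonterminal has two alternatives with a common prefix.

Round 1: S has alternatives sharing prefix ', ,'. Introduce S': S → , , S'
  Add: S' → S
  Add: S' → ε
  Add: S' → ,

No remaining common prefixes — done.

Resulting grammar:
S → , , S'
S' → S
S' → ε
S' → ,
S → X S
X → ,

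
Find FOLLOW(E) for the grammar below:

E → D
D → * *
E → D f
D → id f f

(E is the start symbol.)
{ $ }

To compute FOLLOW(E), find every occurrence of E on a right-hand side N → α E β: add FIRST(β) \ {ε}, and if β is empty or nullable also add FOLLOW(N). Iterate to a fixed point.

E is the start symbol, so $ ∈ FOLLOW(E).
E does not occur on any right-hand side.

Taking the union: FOLLOW(E) = { $ }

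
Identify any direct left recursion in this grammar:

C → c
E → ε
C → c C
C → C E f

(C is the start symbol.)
Direct left recursion occurs when N → N α for some non-terminal N (the right-hand side begins with the left-hand side itself).

C → c: starts with c
E → ε: starts with ε
C → c C: starts with c
C → C E f: LEFT RECURSIVE (starts with C)

The grammar has direct left recursion on: C.

Answer: Yes, C is left-recursive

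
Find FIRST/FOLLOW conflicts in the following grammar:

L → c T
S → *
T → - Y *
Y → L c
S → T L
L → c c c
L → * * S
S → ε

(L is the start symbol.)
No FIRST/FOLLOW conflicts.

Nullable non-terminals: S.
FIRST sets used below: FIRST(T) = { '-' }

S: nullable alternative(s) S → ε; FOLLOW(S) = { $, 'c' }
  S → *: FIRST \ {ε} = { '*' } — disjoint from FOLLOW(S)
  S → T L: FIRST \ {ε} = { '-' } — disjoint from FOLLOW(S)
  S → ε: FIRST \ {ε} = { } — this is the only nullable alternative, skip

L, T, Y have no nullable alternative, so no FIRST/FOLLOW check is needed there.

No FIRST/FOLLOW conflicts found.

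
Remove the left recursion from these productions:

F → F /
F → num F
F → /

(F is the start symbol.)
F → num F F'
F → / F'
F' → / F'
F' → ε

F is directly left-recursive. The standard transformation for
  A → A α₁ | ... | A α_m | β₁ | ... | β_n
is
  A  → β₁ A' | ... | β_n A'
  A' → α₁ A' | ... | α_m A' | ε

F → num F becomes F → num F F'
F → / becomes F → / F'
F → F / becomes F' → / F'
Add F' → ε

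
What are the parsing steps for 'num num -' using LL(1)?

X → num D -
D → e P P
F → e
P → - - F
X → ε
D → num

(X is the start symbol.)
LL(1) parsing maintains a stack (initially the start symbol over $) and the input. At each step: if the stack top is a terminal, match it against the current input token; if it is a non-terminal N, replace it with the RHS of M[N, lookahead] (the unique production whose predict set contains the lookahead).

Stack is shown with the top on the left.

Stack      Input        Action
------------------------------
X $        num num - $  output X → num D -
num D - $  num num - $  match 'num'
D - $      num - $      output D → num
num - $    num - $      match 'num'
- $        - $          match '-'
$          $            accept

The string is accepted.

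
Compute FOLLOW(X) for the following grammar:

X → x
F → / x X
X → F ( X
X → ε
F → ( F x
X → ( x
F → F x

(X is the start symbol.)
X is the start symbol, so $ ∈ FOLLOW(X).
In F → / x X: X is at the end, add FOLLOW(F)
In X → F ( X: X is at the end; this adds FOLLOW(X) to itself — nothing new

The FOLLOW sets referred to above (computed the same way, to a fixed point):
  FOLLOW(F) = { '(', 'x' }

Taking the union: FOLLOW(X) = { $, '(', 'x' }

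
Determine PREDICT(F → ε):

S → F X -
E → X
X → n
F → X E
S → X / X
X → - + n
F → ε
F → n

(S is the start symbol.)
PREDICT(F → ε) = (FIRST(RHS) \ {ε}) ∪ (FOLLOW(F) if ε ∈ FIRST(RHS), i.e. RHS ⇒* ε)
The right-hand side is ε (FIRST(ε) = { ε }), so the predict set is FOLLOW(F) = { '-', 'n' }
PREDICT(F → ε) = { '-', 'n' }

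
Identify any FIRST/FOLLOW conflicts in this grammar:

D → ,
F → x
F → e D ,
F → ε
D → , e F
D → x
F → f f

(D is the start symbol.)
No FIRST/FOLLOW conflicts.

A FIRST/FOLLOW conflict occurs when a non-terminal N has a nullable alternative N → β (β ⇒* ε) and another alternative N → α with FIRST(α) ∩ FOLLOW(N) ≠ ∅: on such a lookahead the parser cannot decide between expanding α and letting N vanish via β.

Nullable non-terminals: F.

F: nullable alternative(s) F → ε; FOLLOW(F) = { $, ',' }
  F → x: FIRST \ {ε} = { 'x' } — disjoint from FOLLOW(F)
  F → e D ,: FIRST \ {ε} = { 'e' } — disjoint from FOLLOW(F)
  F → ε: FIRST \ {ε} = { } — this is the only nullable alternative, skip
  F → f f: FIRST \ {ε} = { 'f' } — disjoint from FOLLOW(F)

D has no nullable alternative, so no FIRST/FOLLOW check is needed there.

No FIRST/FOLLOW conflicts found.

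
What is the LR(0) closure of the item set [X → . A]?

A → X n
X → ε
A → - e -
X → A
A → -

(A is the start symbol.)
{ [A → . - e -], [A → . -], [A → . X n], [X → . A], [X → .] }

Start with: [X → . A]
  [X → . A] has the dot before A: add [A → . X n], [A → . - e -], [A → . -]
  [A → . X n] has the dot before X: add [X → .]
No further items can be added.

CLOSURE = { [A → . - e -], [A → . -], [A → . X n], [X → . A], [X → .] }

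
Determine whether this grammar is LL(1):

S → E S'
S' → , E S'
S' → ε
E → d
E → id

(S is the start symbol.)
A grammar is LL(1) if for each non-terminal N with multiple productions, the predict sets of those productions are pairwise disjoint, where PREDICT(N → α) = (FIRST(α) \ {ε}) ∪ (FOLLOW(N) if α ⇒* ε).

Relevant sets:
  FOLLOW(S') = { $ }

For S':
  PREDICT(S' → ',' E S') = { ',' }
  PREDICT(S' → ε) = { $ }
For E:
  PREDICT(E → d) = { 'd' }
  PREDICT(E → id) = { 'id' }
S has a single production, so nothing to check there.

All predict sets are disjoint. The grammar IS LL(1).

Answer: Yes, the grammar is LL(1).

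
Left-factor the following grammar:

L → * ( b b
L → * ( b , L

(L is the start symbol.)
Left-factoring transforms A → αβ₁ | αβ₂ into A → αA' and A' → β₁ | β₂
(α is the longest common prefix among the alternatives). Repeat until
no nonterminal has two alternatives with a common prefix.

Round 1: L has alternatives sharing prefix '* ( b'. Introduce L': L → * ( b L'
  Add: L' → b
  Add: L' → , L

No remaining common prefixes — done.

Resulting grammar:
L → * ( b L'
L' → b
L' → , L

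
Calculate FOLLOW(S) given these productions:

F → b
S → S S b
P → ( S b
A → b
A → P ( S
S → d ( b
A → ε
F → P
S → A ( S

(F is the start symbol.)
{ '(', 'b', 'd' }

To compute FOLLOW(S), find every occurrence of S on a right-hand side N → α S β: add FIRST(β) \ {ε}, and if β is empty or nullable also add FOLLOW(N). Iterate to a fixed point.

In S → S S b: S is followed by S b, add FIRST(S b) \ {ε} = { '(', 'b', 'd' }
In S → S S b: S is followed by b, add FIRST(b) \ {ε} = { 'b' }
In P → ( S b: S is followed by b, add FIRST(b) \ {ε} = { 'b' }
In A → P ( S: S is at the end, add FOLLOW(A)
In S → A ( S: S is at the end; this adds FOLLOW(S) to itself — nothing new

The FOLLOW sets referred to above (computed the same way, to a fixed point):
  FOLLOW(A) = { '(' }

Taking the union: FOLLOW(S) = { '(', 'b', 'd' }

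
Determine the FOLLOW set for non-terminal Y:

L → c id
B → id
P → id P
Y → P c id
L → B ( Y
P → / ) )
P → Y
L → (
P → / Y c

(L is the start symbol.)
To compute FOLLOW(Y), find every occurrence of Y on a right-hand side N → α Y β: add FIRST(β) \ {ε}, and if β is empty or nullable also add FOLLOW(N). Iterate to a fixed point.

In L → B ( Y: Y is at the end, add FOLLOW(L)
In P → Y: Y is at the end, add FOLLOW(P)
In P → / Y c: Y is followed by c, add FIRST(c) \ {ε} = { 'c' }

The FOLLOW sets referred to above (computed the same way, to a fixed point):
  FOLLOW(L) = { $ }
  FOLLOW(P) = { 'c' }

Taking the union: FOLLOW(Y) = { $, 'c' }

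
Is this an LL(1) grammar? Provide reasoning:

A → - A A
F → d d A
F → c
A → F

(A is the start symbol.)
Yes, the grammar is LL(1).

A grammar is LL(1) if for each non-terminal N with multiple productions, the predict sets of those productions are pairwise disjoint, where PREDICT(N → α) = (FIRST(α) \ {ε}) ∪ (FOLLOW(N) if α ⇒* ε).

Relevant sets:
  FIRST(F) = { 'c', 'd' }

For A:
  PREDICT(A → '-' A A) = { '-' }
  PREDICT(A → F) = { 'c', 'd' }
For F:
  PREDICT(F → d d A) = { 'd' }
  PREDICT(F → c) = { 'c' }

All predict sets are disjoint. The grammar IS LL(1).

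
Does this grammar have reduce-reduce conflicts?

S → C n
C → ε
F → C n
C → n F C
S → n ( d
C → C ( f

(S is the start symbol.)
No reduce-reduce conflicts

A reduce-reduce conflict occurs when an LR(0) state has two complete items [A → α .] and [B → β .] — both call for a reduction, and with no lookahead the parser cannot choose between them.

Augment with S' → S and build the canonical LR(0) collection (I0 = CLOSURE({[S' → . S]}), then GOTO on every symbol after a dot until no new states appear). It has 14 states:
  I0: { [C → . C ( f], [C → . n F C], [C → .], [S → . C n], [S → . n ( d], [S' → . S] }  — shift, reduce
  I1: { [C → C . ( f], [S → C . n] }  — shift
  I2: { [S' → S .] }  — accept
  I3: { [C → . C ( f], [C → . n F C], [C → .], [C → n . F C], [F → . C n], [S → n . ( d] }  — shift, reduce
  I4: { [S → n ( . d] }  — shift
  I5: { [C → C . ( f], [F → C . n] }  — shift
  I6: { [C → . C ( f], [C → . n F C], [C → .], [C → n F . C] }  — shift, reduce
  I7: { [C → . C ( f], [C → . n F C], [C → .], [C → n . F C], [F → . C n] }  — shift, reduce
  I8: { [C → C . ( f], [C → n F C .] }  — shift, reduce
  I9: { [C → C ( . f] }  — shift
  I10: { [C → C ( f .] }  — reduce
  I11: { [F → C n .] }  — reduce
  I12: { [S → n ( d .] }  — reduce
  I13: { [S → C n .] }  — reduce

No state contains more than one complete item.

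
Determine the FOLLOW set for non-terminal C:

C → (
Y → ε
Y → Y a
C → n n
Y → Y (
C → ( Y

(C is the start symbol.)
{ $ }

To compute FOLLOW(C), find every occurrence of C on a right-hand side N → α C β: add FIRST(β) \ {ε}, and if β is empty or nullable also add FOLLOW(N). Iterate to a fixed point.

C is the start symbol, so $ ∈ FOLLOW(C).
C does not occur on any right-hand side.

Taking the union: FOLLOW(C) = { $ }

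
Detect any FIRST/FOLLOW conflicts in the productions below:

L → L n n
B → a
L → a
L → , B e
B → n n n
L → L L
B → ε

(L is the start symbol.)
No FIRST/FOLLOW conflicts.

Nullable non-terminals: B.

B: nullable alternative(s) B → ε; FOLLOW(B) = { 'e' }
  B → a: FIRST \ {ε} = { 'a' } — disjoint from FOLLOW(B)
  B → n n n: FIRST \ {ε} = { 'n' } — disjoint from FOLLOW(B)
  B → ε: FIRST \ {ε} = { } — this is the only nullable alternative, skip

L has no nullable alternative, so no FIRST/FOLLOW check is needed there.

No FIRST/FOLLOW conflicts found.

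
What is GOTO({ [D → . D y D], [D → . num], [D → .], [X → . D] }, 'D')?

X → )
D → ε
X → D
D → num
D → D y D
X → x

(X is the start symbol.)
{ [D → D . y D], [X → D .] }

GOTO(I, 'D') = CLOSURE({ [A → αX.β] : [A → α.Xβ] ∈ I, X = 'D' })

Items with dot before 'D', with the dot advanced:
  [D → . D y D] → [D → D . y D]
  [X → . D] → [X → D .]
Closure adds nothing (no advanced item has the dot before a non-terminal).

GOTO = { [D → D . y D], [X → D .] }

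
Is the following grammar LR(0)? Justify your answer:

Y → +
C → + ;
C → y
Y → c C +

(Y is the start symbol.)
A grammar is LR(0) if no state in the canonical LR(0) collection has:
  - both a shift item (dot before a terminal) and a complete item (shift-reduce conflict), or
  - two or more complete items (reduce-reduce conflict; the accept item [Y' → Y .] counts as a complete item here).

Augment with Y' → Y and build the canonical LR(0) collection (I0 = CLOSURE({[Y' → . Y]}), then GOTO on every symbol after a dot until no new states appear). It has 9 states:
  I0: { [Y → . +], [Y → . c C +], [Y' → . Y] }  — shift
  I1: { [Y → + .] }  — reduce
  I2: { [Y' → Y .] }  — accept
  I3: { [C → . + ;], [C → . y], [Y → c . C +] }  — shift
  I4: { [C → + . ;] }  — shift
  I5: { [Y → c C . +] }  — shift
  I6: { [C → y .] }  — reduce
  I7: { [Y → c C + .] }  — reduce
  I8: { [C → + ; .] }  — reduce

Every state is either a pure shift/goto state or contains exactly one complete item and nothing to shift — no conflicts. The grammar is LR(0).

Answer: Yes, the grammar is LR(0)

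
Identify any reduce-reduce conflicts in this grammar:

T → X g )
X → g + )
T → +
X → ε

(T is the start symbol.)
No reduce-reduce conflicts

A reduce-reduce conflict occurs when an LR(0) state has two complete items [A → α .] and [B → β .] — both call for a reduction, and with no lookahead the parser cannot choose between them.

Augment with T' → T and build the canonical LR(0) collection (I0 = CLOSURE({[T' → . T]}), then GOTO on every symbol after a dot until no new states appear). It has 9 states:
  I0: { [T → . +], [T → . X g )], [T' → . T], [X → . g + )], [X → .] }  — shift, reduce
  I1: { [T → + .] }  — reduce
  I2: { [T' → T .] }  — accept
  I3: { [T → X . g )] }  — shift
  I4: { [X → g . + )] }  — shift
  I5: { [X → g + . )] }  — shift
  I6: { [X → g + ) .] }  — reduce
  I7: { [T → X g . )] }  — shift
  I8: { [T → X g ) .] }  — reduce

No state contains more than one complete item.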